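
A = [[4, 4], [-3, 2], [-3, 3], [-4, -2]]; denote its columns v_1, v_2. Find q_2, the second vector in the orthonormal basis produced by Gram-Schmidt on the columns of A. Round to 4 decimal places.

v_1 = (4, -3, -3, -4); ‖v_1‖ = 7.0711, so q_1 = (0.5657, -0.4243, -0.4243, -0.5657).
q_1·v_2 = 0.5657·4 + (-0.4243)·2 + (-0.4243)·3 + (-0.5657)·(-2) = 1.2728.
u_2 = v_2 − 1.2728·q_1 = (3.2800, 2.5400, 3.5400, -1.2800).
‖u_2‖ = 5.6018, so q_2 = (0.5855, 0.4534, 0.6319, -0.2285).

q_2 = (0.5855, 0.4534, 0.6319, -0.2285)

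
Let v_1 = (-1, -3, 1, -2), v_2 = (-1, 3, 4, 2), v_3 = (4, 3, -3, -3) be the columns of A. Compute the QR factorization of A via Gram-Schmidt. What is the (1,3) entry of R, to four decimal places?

e_1 = v_1/‖v_1‖ = (-1, -3, 1, -2)/3.8730 = (-0.2582, -0.7746, 0.2582, -0.5164).
r_{13} = e_1·v_3 = -2.5820.

r_{13} = -2.5820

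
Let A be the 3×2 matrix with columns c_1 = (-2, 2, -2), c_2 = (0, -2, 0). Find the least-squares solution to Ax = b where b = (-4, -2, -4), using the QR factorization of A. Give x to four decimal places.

q_1 = c_1/‖c_1‖ = (-2, 2, -2)/3.4641 = (-0.5774, 0.5774, -0.5774).
r_{12} = q_1·c_2 = -1.1547.
u_2 = c_2 + 1.1547·q_1 = (-0.6667, -1.3333, -0.6667).
‖u_2‖ = 1.6330, so q_2 = (-0.4082, -0.8165, -0.4082).
Qᵀb = (3.4641, 4.8990).
Back-substitute: x_2 = 4.8990/1.6330 = 3.0000.
x_1 = (3.4641 + 1.1547·3.0000)/3.4641 = 2.0000.

x = (2.0000, 3.0000)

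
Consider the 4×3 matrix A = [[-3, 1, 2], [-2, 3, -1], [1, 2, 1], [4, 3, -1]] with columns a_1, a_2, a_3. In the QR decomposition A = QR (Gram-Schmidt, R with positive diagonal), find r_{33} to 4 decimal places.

r_{33} = 2.3098

e_1 = a_1/‖a_1‖ = (-3, -2, 1, 4)/5.4772 = (-0.5477, -0.3651, 0.1826, 0.7303).
r_{12} = e_1·a_2 = 0.9129.
u_2 = a_2 − 0.9129·e_1 = (1.5000, 3.3333, 1.8333, 2.3333).
‖u_2‖ = 4.7081, so e_2 = (0.3186, 0.7080, 0.3894, 0.4956).
r_{13} = e_1·a_3 = -1.2780; r_{23} = e_2·a_3 = -0.1770.
u_3 = a_3 + 1.2780·e_1 + 0.1770·e_2 = (1.3564, -1.3414, 1.3023, 0.0211).
r_{33} = ‖u_3‖ = 2.3098.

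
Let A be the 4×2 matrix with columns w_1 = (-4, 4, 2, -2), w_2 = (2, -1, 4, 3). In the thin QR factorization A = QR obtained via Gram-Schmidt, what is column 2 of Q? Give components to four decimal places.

q_2 = (0.1907, 0.0000, 0.8581, 0.4767)

w_1 = (-4, 4, 2, -2); ‖w_1‖ = 6.3246, so q_1 = (-0.6325, 0.6325, 0.3162, -0.3162).
q_1·w_2 = (-0.6325)·2 + 0.6325·(-1) + 0.3162·4 + (-0.3162)·3 = -1.5811.
u_2 = w_2 + 1.5811·q_1 = (1.0000, 0.0000, 4.5000, 2.5000).
‖u_2‖ = 5.2440, so q_2 = (0.1907, 0.0000, 0.8581, 0.4767).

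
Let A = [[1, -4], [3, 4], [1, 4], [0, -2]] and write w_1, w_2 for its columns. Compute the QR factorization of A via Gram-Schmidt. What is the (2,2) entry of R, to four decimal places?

r_{22} = 6.2377

q_1 = w_1/‖w_1‖ = (1, 3, 1, 0)/3.3166 = (0.3015, 0.9045, 0.3015, 0.0000).
r_{12} = q_1·w_2 = 3.6181.
u_2 = w_2 − 3.6181·q_1 = (-5.0909, 0.7273, 2.9091, -2.0000).
r_{22} = ‖u_2‖ = 6.2377.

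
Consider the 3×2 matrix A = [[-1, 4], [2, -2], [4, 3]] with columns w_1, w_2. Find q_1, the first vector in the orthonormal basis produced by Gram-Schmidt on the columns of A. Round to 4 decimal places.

w_1 = (-1, 2, 4); ‖w_1‖ = 4.5826, so q_1 = (-0.2182, 0.4364, 0.8729).

q_1 = (-0.2182, 0.4364, 0.8729)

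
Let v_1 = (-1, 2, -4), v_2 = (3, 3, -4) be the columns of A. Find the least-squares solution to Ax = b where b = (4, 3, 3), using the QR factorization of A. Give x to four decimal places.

q_1 = v_1/‖v_1‖ = (-1, 2, -4)/4.5826 = (-0.2182, 0.4364, -0.8729).
r_{12} = q_1·v_2 = 4.1461.
u_2 = v_2 − 4.1461·q_1 = (3.9048, 1.1905, -0.3810).
‖u_2‖ = 4.0999, so q_2 = (0.9524, 0.2904, -0.0929).
Qᵀb = (-2.1822, 4.4019).
Back-substitute: x_2 = 4.4019/4.0999 = 1.0737.
x_1 = (-2.1822 − 4.1461·1.0737)/4.5826 = -1.4476.

x = (-1.4476, 1.0737)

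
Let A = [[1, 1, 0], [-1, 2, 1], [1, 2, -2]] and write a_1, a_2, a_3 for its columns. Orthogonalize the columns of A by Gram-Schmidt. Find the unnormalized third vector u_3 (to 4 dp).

q_1 = a_1/‖a_1‖ = (1, -1, 1)/1.7321 = (0.5774, -0.5774, 0.5774).
r_{12} = q_1·a_2 = 0.5774.
u_2 = a_2 − 0.5774·q_1 = (0.6667, 2.3333, 1.6667).
‖u_2‖ = 2.9439, so q_2 = (0.2265, 0.7926, 0.5661).
r_{13} = q_1·a_3 = -1.7321; r_{23} = q_2·a_3 = -0.3397.
u_3 = a_3 + 1.7321·q_1 + 0.3397·q_2 = (1.0769, 0.2692, -0.8077).

u_3 = (1.0769, 0.2692, -0.8077)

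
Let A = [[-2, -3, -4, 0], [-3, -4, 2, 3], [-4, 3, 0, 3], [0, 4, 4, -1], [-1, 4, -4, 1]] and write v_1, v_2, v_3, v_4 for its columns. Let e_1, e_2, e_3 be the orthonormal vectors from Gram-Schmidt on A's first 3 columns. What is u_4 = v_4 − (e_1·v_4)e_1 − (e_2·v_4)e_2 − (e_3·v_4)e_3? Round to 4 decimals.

u_4 = (-1.3644, 0.5737, 0.1122, -1.0925, 0.5588)

e_1 = v_1/‖v_1‖ = (-2, -3, -4, 0, -1)/5.4772 = (-0.3651, -0.5477, -0.7303, 0.0000, -0.1826).
r_{12} = e_1·v_2 = 0.3651.
u_2 = v_2 − 0.3651·e_1 = (-2.8667, -3.8000, 3.2667, 4.0000, 4.0667).
‖u_2‖ = 8.1158, so e_2 = (-0.3532, -0.4682, 0.4025, 0.4929, 0.5011).
r_{13} = e_1·v_3 = 1.0954; r_{23} = e_2·v_3 = 0.4436.
u_3 = v_3 − 1.0954·e_1 − 0.4436·e_2 = (-3.4433, 2.8077, 0.6215, 3.7814, -4.0223).
‖u_3‖ = 7.1136, so e_3 = (-0.4840, 0.3947, 0.0874, 0.5316, -0.5654).
r_{14} = e_1·v_4 = -4.0166; r_{24} = e_2·v_4 = -0.1889; r_{34} = e_3·v_4 = 0.3492.
u_4 = v_4 + 4.0166·e_1 + 0.1889·e_2 − 0.3492·e_3 = (-1.3644, 0.5737, 0.1122, -1.0925, 0.5588).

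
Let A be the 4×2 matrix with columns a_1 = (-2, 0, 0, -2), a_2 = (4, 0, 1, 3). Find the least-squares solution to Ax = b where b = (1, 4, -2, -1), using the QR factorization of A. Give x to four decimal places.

e_1 = a_1/‖a_1‖ = (-2, 0, 0, -2)/2.8284 = (-0.7071, 0.0000, 0.0000, -0.7071).
r_{12} = e_1·a_2 = -4.9497.
u_2 = a_2 + 4.9497·e_1 = (0.5000, 0.0000, 1.0000, -0.5000).
‖u_2‖ = 1.2247, so e_2 = (0.4082, 0.0000, 0.8165, -0.4082).
Qᵀb = (0.0000, -0.8165).
Back-substitute: x_2 = -0.8165/1.2247 = -0.6667.
x_1 = (0.0000 + 4.9497·(-0.6667))/2.8284 = -1.1667.

x = (-1.1667, -0.6667)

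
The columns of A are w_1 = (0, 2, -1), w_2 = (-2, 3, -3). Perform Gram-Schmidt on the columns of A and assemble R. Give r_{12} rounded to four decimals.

e_1 = w_1/‖w_1‖ = (0, 2, -1)/2.2361 = (0.0000, 0.8944, -0.4472).
r_{12} = e_1·w_2 = 4.0249.

r_{12} = 4.0249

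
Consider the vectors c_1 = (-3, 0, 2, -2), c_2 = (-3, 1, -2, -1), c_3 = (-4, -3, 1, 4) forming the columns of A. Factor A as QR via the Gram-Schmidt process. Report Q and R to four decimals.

Q = [[-0.7276, -0.5069, -0.4536], [0.0000, 0.2873, -0.4821], [0.4851, -0.8111, 0.0661], [-0.4851, -0.0507, 0.7466]], R = [[4.1231, 1.6977, 1.4552], [0.0000, 3.4810, 0.1521], [0.0000, 0.0000, 6.3134]]

c_1 = (-3, 0, 2, -2); ‖c_1‖ = 4.1231, so q_1 = (-0.7276, 0.0000, 0.4851, -0.4851).
q_1·c_2 = (-0.7276)·(-3) + 0.0000·1 + 0.4851·(-2) + (-0.4851)·(-1) = 1.6977.
u_2 = c_2 − 1.6977·q_1 = (-1.7647, 1.0000, -2.8235, -0.1765).
‖u_2‖ = 3.4810, so q_2 = (-0.5069, 0.2873, -0.8111, -0.0507).
q_1·c_3 = (-0.7276)·(-4) + 0.0000·(-3) + 0.4851·1 + (-0.4851)·4 = 1.4552; q_2·c_3 = (-0.5069)·(-4) + 0.2873·(-3) + (-0.8111)·1 + (-0.0507)·4 = 0.1521.
u_3 = c_3 − 1.4552·q_1 − 0.1521·q_2 = (-2.8641, -3.0437, 0.4175, 4.7136).
‖u_3‖ = 6.3134, so q_3 = (-0.4536, -0.4821, 0.0661, 0.7466).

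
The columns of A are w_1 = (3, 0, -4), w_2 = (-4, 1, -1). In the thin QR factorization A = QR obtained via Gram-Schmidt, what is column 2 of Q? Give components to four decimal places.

w_1 = (3, 0, -4); ‖w_1‖ = 5.0000, so e_1 = (0.6000, 0.0000, -0.8000).
e_1·w_2 = 0.6000·(-4) + 0.0000·1 + (-0.8000)·(-1) = -1.6000.
u_2 = w_2 + 1.6000·e_1 = (-3.0400, 1.0000, -2.2800).
‖u_2‖ = 3.9294, so e_2 = (-0.7737, 0.2545, -0.5802).

e_2 = (-0.7737, 0.2545, -0.5802)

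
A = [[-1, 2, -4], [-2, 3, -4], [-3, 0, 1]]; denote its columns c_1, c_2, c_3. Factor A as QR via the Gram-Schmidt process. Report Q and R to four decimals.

c_1 = (-1, -2, -3); ‖c_1‖ = 3.7417, so q_1 = (-0.2673, -0.5345, -0.8018).
q_1·c_2 = (-0.2673)·2 + (-0.5345)·3 + (-0.8018)·0 = -2.1381.
u_2 = c_2 + 2.1381·q_1 = (1.4286, 1.8571, -1.7143).
‖u_2‖ = 2.9032, so q_2 = (0.4921, 0.6397, -0.5905).
q_1·c_3 = (-0.2673)·(-4) + (-0.5345)·(-4) + (-0.8018)·1 = 2.4054; q_2·c_3 = 0.4921·(-4) + 0.6397·(-4) + (-0.5905)·1 = -5.1175.
u_3 = c_3 − 2.4054·q_1 + 5.1175·q_2 = (-0.8390, 0.5593, -0.0932).
‖u_3‖ = 1.0126, so q_3 = (-0.8285, 0.5523, -0.0921).

Q = [[-0.2673, 0.4921, -0.8285], [-0.5345, 0.6397, 0.5523], [-0.8018, -0.5905, -0.0921]], R = [[3.7417, -2.1381, 2.4054], [0.0000, 2.9032, -5.1175], [0.0000, 0.0000, 1.0126]]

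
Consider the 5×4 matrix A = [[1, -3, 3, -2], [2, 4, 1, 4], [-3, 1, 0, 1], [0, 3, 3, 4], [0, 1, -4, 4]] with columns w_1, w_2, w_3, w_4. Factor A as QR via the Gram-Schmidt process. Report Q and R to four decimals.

Q = [[0.2673, -0.5259, 0.4478, 0.5416], [0.5345, 0.6215, 0.0625, -0.1206], [-0.8018, 0.2390, 0.1909, 0.1001], [0.0000, 0.5020, 0.5311, 0.4349], [0.0000, 0.1673, -0.6907, 0.7022]], R = [[3.7417, 0.5345, 1.3363, 0.8018], [0.0000, 5.9761, -0.1195, 6.4542], [0.0000, 0.0000, 5.7619, -1.0934], [0.0000, 0.0000, 0.0000, 3.0829]]

q_1 = w_1/‖w_1‖ = (1, 2, -3, 0, 0)/3.7417 = (0.2673, 0.5345, -0.8018, 0.0000, 0.0000).
r_{12} = q_1·w_2 = 0.5345.
u_2 = w_2 − 0.5345·q_1 = (-3.1429, 3.7143, 1.4286, 3.0000, 1.0000).
‖u_2‖ = 5.9761, so q_2 = (-0.5259, 0.6215, 0.2390, 0.5020, 0.1673).
r_{13} = q_1·w_3 = 1.3363; r_{23} = q_2·w_3 = -0.1195.
u_3 = w_3 − 1.3363·q_1 + 0.1195·q_2 = (2.5800, 0.3600, 1.1000, 3.0600, -3.9800).
‖u_3‖ = 5.7619, so q_3 = (0.4478, 0.0625, 0.1909, 0.5311, -0.6907).
r_{14} = q_1·w_4 = 0.8018; r_{24} = q_2·w_4 = 6.4542; r_{34} = q_3·w_4 = -1.0934.
u_4 = w_4 − 0.8018·q_1 − 6.4542·q_2 + 1.0934·q_3 = (1.6696, -0.3717, 0.3087, 1.3407, 2.1648).
‖u_4‖ = 3.0829, so q_4 = (0.5416, -0.1206, 0.1001, 0.4349, 0.7022).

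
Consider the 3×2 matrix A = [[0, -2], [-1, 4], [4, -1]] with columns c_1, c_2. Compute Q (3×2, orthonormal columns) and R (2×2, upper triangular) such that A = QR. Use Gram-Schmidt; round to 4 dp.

e_1 = c_1/‖c_1‖ = (0, -1, 4)/4.1231 = (0.0000, -0.2425, 0.9701).
r_{12} = e_1·c_2 = -1.9403.
u_2 = c_2 + 1.9403·e_1 = (-2.0000, 3.5294, 0.8824).
‖u_2‖ = 4.1515, so e_2 = (-0.4817, 0.8501, 0.2125).

Q = [[0.0000, -0.4817], [-0.2425, 0.8501], [0.9701, 0.2125]], R = [[4.1231, -1.9403], [0.0000, 4.1515]]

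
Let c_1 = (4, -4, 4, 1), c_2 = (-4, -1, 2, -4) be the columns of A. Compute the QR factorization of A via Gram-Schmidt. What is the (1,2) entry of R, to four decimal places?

r_{12} = -1.1429

q_1 = c_1/‖c_1‖ = (4, -4, 4, 1)/7.0000 = (0.5714, -0.5714, 0.5714, 0.1429).
r_{12} = q_1·c_2 = -1.1429.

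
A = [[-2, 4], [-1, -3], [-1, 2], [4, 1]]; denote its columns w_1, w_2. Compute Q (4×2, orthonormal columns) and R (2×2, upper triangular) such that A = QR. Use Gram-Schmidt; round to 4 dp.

w_1 = (-2, -1, -1, 4); ‖w_1‖ = 4.6904, so e_1 = (-0.4264, -0.2132, -0.2132, 0.8528).
e_1·w_2 = (-0.4264)·4 + (-0.2132)·(-3) + (-0.2132)·2 + 0.8528·1 = -0.6396.
u_2 = w_2 + 0.6396·e_1 = (3.7273, -3.1364, 1.8636, 1.5455).
‖u_2‖ = 5.4398, so e_2 = (0.6852, -0.5766, 0.3426, 0.2841).

Q = [[-0.4264, 0.6852], [-0.2132, -0.5766], [-0.2132, 0.3426], [0.8528, 0.2841]], R = [[4.6904, -0.6396], [0.0000, 5.4398]]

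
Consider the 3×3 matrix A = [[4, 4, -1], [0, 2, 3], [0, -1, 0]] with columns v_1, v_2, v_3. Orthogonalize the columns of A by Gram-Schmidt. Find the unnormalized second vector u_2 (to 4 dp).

e_1 = v_1/‖v_1‖ = (4, 0, 0)/4.0000 = (1.0000, 0.0000, 0.0000).
r_{12} = e_1·v_2 = 4.0000.
u_2 = v_2 − 4.0000·e_1 = (0.0000, 2.0000, -1.0000).

u_2 = (0.0000, 2.0000, -1.0000)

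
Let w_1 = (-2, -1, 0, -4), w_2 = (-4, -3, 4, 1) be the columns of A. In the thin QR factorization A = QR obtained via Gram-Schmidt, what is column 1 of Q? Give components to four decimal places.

w_1 = (-2, -1, 0, -4); ‖w_1‖ = 4.5826, so e_1 = (-0.4364, -0.2182, 0.0000, -0.8729).

e_1 = (-0.4364, -0.2182, 0.0000, -0.8729)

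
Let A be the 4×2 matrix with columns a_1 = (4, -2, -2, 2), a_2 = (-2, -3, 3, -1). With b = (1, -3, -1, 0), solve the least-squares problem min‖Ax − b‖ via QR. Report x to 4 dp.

x = (0.5809, 0.4265)

e_1 = a_1/‖a_1‖ = (4, -2, -2, 2)/5.2915 = (0.7559, -0.3780, -0.3780, 0.3780).
r_{12} = e_1·a_2 = -1.8898.
u_2 = a_2 + 1.8898·e_1 = (-0.5714, -3.7143, 2.2857, -0.2857).
‖u_2‖ = 4.4078, so e_2 = (-0.1296, -0.8427, 0.5186, -0.0648).
Qᵀb = (2.2678, 1.8798).
Back-substitute: x_2 = 1.8798/4.4078 = 0.4265.
x_1 = (2.2678 + 1.8898·0.4265)/5.2915 = 0.5809.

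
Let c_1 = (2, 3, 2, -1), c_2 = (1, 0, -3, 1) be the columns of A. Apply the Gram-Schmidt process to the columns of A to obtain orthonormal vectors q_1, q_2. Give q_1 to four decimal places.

q_1 = (0.4714, 0.7071, 0.4714, -0.2357)

c_1 = (2, 3, 2, -1); ‖c_1‖ = 4.2426, so q_1 = (0.4714, 0.7071, 0.4714, -0.2357).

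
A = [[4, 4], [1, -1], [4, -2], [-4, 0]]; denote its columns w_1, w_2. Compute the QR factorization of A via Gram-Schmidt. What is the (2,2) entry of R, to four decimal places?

q_1 = w_1/‖w_1‖ = (4, 1, 4, -4)/7.0000 = (0.5714, 0.1429, 0.5714, -0.5714).
r_{12} = q_1·w_2 = 1.0000.
u_2 = w_2 − 1.0000·q_1 = (3.4286, -1.1429, -2.5714, 0.5714).
r_{22} = ‖u_2‖ = 4.4721.

r_{22} = 4.4721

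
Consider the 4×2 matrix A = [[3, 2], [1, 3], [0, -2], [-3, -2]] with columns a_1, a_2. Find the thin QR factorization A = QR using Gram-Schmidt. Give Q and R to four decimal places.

Q = [[0.6882, -0.1217], [0.2294, 0.7305], [0.0000, -0.6609], [-0.6882, 0.1217]], R = [[4.3589, 3.4412], [0.0000, 3.0262]]

a_1 = (3, 1, 0, -3); ‖a_1‖ = 4.3589, so q_1 = (0.6882, 0.2294, 0.0000, -0.6882).
q_1·a_2 = 0.6882·2 + 0.2294·3 + 0.0000·(-2) + (-0.6882)·(-2) = 3.4412.
u_2 = a_2 − 3.4412·q_1 = (-0.3684, 2.2105, -2.0000, 0.3684).
‖u_2‖ = 3.0262, so q_2 = (-0.1217, 0.7305, -0.6609, 0.1217).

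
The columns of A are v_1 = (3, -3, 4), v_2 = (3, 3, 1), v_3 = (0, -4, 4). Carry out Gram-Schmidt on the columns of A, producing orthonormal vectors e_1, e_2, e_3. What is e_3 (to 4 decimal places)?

e_3 = (-0.5976, 0.3586, 0.7171)

e_1 = v_1/‖v_1‖ = (3, -3, 4)/5.8310 = (0.5145, -0.5145, 0.6860).
r_{12} = e_1·v_2 = 0.6860.
u_2 = v_2 − 0.6860·e_1 = (2.6471, 3.3529, 0.5294).
‖u_2‖ = 4.3046, so e_2 = (0.6149, 0.7789, 0.1230).
r_{13} = e_1·v_3 = 4.8020; r_{23} = e_2·v_3 = -2.6237.
u_3 = v_3 − 4.8020·e_1 + 2.6237·e_2 = (-0.8571, 0.5143, 1.0286).
‖u_3‖ = 1.4343, so e_3 = (-0.5976, 0.3586, 0.7171).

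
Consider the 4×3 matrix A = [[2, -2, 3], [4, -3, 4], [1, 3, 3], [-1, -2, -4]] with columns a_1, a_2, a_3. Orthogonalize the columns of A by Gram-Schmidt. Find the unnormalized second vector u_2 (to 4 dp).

u_2 = (-1.0000, -1.0000, 3.5000, -2.5000)

e_1 = a_1/‖a_1‖ = (2, 4, 1, -1)/4.6904 = (0.4264, 0.8528, 0.2132, -0.2132).
r_{12} = e_1·a_2 = -2.3452.
u_2 = a_2 + 2.3452·e_1 = (-1.0000, -1.0000, 3.5000, -2.5000).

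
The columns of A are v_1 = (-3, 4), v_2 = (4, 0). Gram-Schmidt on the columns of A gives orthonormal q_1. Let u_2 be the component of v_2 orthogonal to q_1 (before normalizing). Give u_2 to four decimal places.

u_2 = (2.5600, 1.9200)

q_1 = v_1/‖v_1‖ = (-3, 4)/5.0000 = (-0.6000, 0.8000).
r_{12} = q_1·v_2 = -2.4000.
u_2 = v_2 + 2.4000·q_1 = (2.5600, 1.9200).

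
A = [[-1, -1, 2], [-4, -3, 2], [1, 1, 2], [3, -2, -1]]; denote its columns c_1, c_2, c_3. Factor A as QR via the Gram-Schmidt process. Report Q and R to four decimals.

Q = [[-0.1925, -0.1980, 0.5329], [-0.7698, -0.5107, 0.0907], [0.1925, 0.1980, 0.8411], [0.5774, -0.8129, 0.0181]], R = [[5.1962, 1.5396, -2.1170], [0.0000, 3.5538, -0.2084], [0.0000, 0.0000, 2.9112]]

e_1 = c_1/‖c_1‖ = (-1, -4, 1, 3)/5.1962 = (-0.1925, -0.7698, 0.1925, 0.5774).
r_{12} = e_1·c_2 = 1.5396.
u_2 = c_2 − 1.5396·e_1 = (-0.7037, -1.8148, 0.7037, -2.8889).
‖u_2‖ = 3.5538, so e_2 = (-0.1980, -0.5107, 0.1980, -0.8129).
r_{13} = e_1·c_3 = -2.1170; r_{23} = e_2·c_3 = -0.2084.
u_3 = c_3 + 2.1170·e_1 + 0.2084·e_2 = (1.5513, 0.2639, 2.4487, 0.0528).
‖u_3‖ = 2.9112, so e_3 = (0.5329, 0.0907, 0.8411, 0.0181).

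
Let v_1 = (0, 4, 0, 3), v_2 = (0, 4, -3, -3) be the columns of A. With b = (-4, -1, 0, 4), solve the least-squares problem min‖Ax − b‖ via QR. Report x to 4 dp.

x = (0.4794, -0.5693)

e_1 = v_1/‖v_1‖ = (0, 4, 0, 3)/5.0000 = (0.0000, 0.8000, 0.0000, 0.6000).
r_{12} = e_1·v_2 = 1.4000.
u_2 = v_2 − 1.4000·e_1 = (0.0000, 2.8800, -3.0000, -3.8400).
‖u_2‖ = 5.6604, so e_2 = (0.0000, 0.5088, -0.5300, -0.6784).
Qᵀb = (1.6000, -3.2224).
Back-substitute: x_2 = -3.2224/5.6604 = -0.5693.
x_1 = (1.6000 − 1.4000·(-0.5693))/5.0000 = 0.4794.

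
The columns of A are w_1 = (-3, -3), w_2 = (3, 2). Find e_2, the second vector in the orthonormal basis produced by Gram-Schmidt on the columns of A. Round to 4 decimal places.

w_1 = (-3, -3); ‖w_1‖ = 4.2426, so e_1 = (-0.7071, -0.7071).
e_1·w_2 = (-0.7071)·3 + (-0.7071)·2 = -3.5355.
u_2 = w_2 + 3.5355·e_1 = (0.5000, -0.5000).
‖u_2‖ = 0.7071, so e_2 = (0.7071, -0.7071).

e_2 = (0.7071, -0.7071)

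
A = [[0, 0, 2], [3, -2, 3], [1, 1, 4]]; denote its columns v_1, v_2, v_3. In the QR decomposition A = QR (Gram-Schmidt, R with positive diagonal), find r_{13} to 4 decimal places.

r_{13} = 4.1110

e_1 = v_1/‖v_1‖ = (0, 3, 1)/3.1623 = (0.0000, 0.9487, 0.3162).
r_{13} = e_1·v_3 = 4.1110.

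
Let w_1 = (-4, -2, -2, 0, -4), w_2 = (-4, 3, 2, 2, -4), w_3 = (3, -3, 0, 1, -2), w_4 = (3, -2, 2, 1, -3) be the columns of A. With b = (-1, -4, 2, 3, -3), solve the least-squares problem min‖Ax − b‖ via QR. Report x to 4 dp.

x = (0.2555, 0.3656, 0.8671, 0.0712)

e_1 = w_1/‖w_1‖ = (-4, -2, -2, 0, -4)/6.3246 = (-0.6325, -0.3162, -0.3162, 0.0000, -0.6325).
r_{12} = e_1·w_2 = 3.4785.
u_2 = w_2 − 3.4785·e_1 = (-1.8000, 4.1000, 3.1000, 2.0000, -1.8000).
‖u_2‖ = 6.0745, so e_2 = (-0.2963, 0.6749, 0.5103, 0.3292, -0.2963).
r_{13} = e_1·w_3 = 0.3162; r_{23} = e_2·w_3 = -1.9919.
u_3 = w_3 − 0.3162·e_1 + 1.9919·e_2 = (2.6098, -1.5556, 1.1165, 1.6558, -2.3902).
‖u_3‖ = 4.3511, so e_3 = (0.5998, -0.3575, 0.2566, 0.3806, -0.5493).
r_{14} = e_1·w_4 = 0.0000; r_{24} = e_2·w_4 = 0.0000; r_{34} = e_3·w_4 = 5.0562.
u_4 = w_4 − 0.0000·e_1 − 0.0000·e_2 − 5.0562·e_3 = (-0.0326, -0.1924, 0.7025, -0.9241, -0.2224).
‖u_4‖ = 1.1980, so e_4 = (-0.0272, -0.1606, 0.5864, -0.7714, -0.1857).
Qᵀb = (3.1623, 0.4939, 4.1331, 0.0853).
Back-substitute: x_4 = 0.0853/1.1980 = 0.0712.
x_3 = (4.1331 − 5.0562·0.0712)/4.3511 = 0.8671.
x_2 = (0.4939 + 1.9919·0.8671 − 0.0000·0.0712)/6.0745 = 0.3656.
x_1 = (3.1623 − 3.4785·0.3656 − 0.3162·0.8671 − 0.0000·0.0712)/6.3246 = 0.2555.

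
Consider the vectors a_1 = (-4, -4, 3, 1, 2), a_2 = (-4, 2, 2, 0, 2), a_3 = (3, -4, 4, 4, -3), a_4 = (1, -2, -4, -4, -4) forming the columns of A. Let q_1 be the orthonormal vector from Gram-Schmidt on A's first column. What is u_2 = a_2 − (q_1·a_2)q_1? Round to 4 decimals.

u_2 = (-2.4348, 3.5652, 0.8261, -0.3913, 1.2174)

a_1 = (-4, -4, 3, 1, 2); ‖a_1‖ = 6.7823, so q_1 = (-0.5898, -0.5898, 0.4423, 0.1474, 0.2949).
q_1·a_2 = (-0.5898)·(-4) + (-0.5898)·2 + 0.4423·2 + 0.1474·0 + 0.2949·2 = 2.6540.
u_2 = a_2 − 2.6540·q_1 = (-2.4348, 3.5652, 0.8261, -0.3913, 1.2174).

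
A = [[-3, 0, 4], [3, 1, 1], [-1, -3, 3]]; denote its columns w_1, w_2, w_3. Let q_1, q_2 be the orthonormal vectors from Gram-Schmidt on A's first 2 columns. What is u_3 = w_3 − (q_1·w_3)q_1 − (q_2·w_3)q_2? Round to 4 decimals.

u_3 = (2.5974, 2.9221, 0.9740)

w_1 = (-3, 3, -1); ‖w_1‖ = 4.3589, so q_1 = (-0.6882, 0.6882, -0.2294).
q_1·w_2 = (-0.6882)·0 + 0.6882·1 + (-0.2294)·(-3) = 1.3765.
u_2 = w_2 − 1.3765·q_1 = (0.9474, 0.0526, -2.6842).
‖u_2‖ = 2.8470, so q_2 = (0.3328, 0.0185, -0.9428).
q_1·w_3 = (-0.6882)·4 + 0.6882·1 + (-0.2294)·3 = -2.7530; q_2·w_3 = 0.3328·4 + 0.0185·1 + (-0.9428)·3 = -1.4789.
u_3 = w_3 + 2.7530·q_1 + 1.4789·q_2 = (2.5974, 2.9221, 0.9740).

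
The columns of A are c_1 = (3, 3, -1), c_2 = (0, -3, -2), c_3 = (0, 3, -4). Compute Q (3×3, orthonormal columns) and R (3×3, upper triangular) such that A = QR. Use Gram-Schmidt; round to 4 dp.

Q = [[0.6882, 0.3424, -0.6396], [0.6882, -0.5869, 0.4264], [-0.2294, -0.7337, -0.6396]], R = [[4.3589, -1.6059, 2.9824], [0.0000, 3.2282, 1.1739], [0.0000, 0.0000, 3.8376]]

c_1 = (3, 3, -1); ‖c_1‖ = 4.3589, so e_1 = (0.6882, 0.6882, -0.2294).
e_1·c_2 = 0.6882·0 + 0.6882·(-3) + (-0.2294)·(-2) = -1.6059.
u_2 = c_2 + 1.6059·e_1 = (1.1053, -1.8947, -2.3684).
‖u_2‖ = 3.2282, so e_2 = (0.3424, -0.5869, -0.7337).
e_1·c_3 = 0.6882·0 + 0.6882·3 + (-0.2294)·(-4) = 2.9824; e_2·c_3 = 0.3424·0 + (-0.5869)·3 + (-0.7337)·(-4) = 1.1739.
u_3 = c_3 − 2.9824·e_1 − 1.1739·e_2 = (-2.4545, 1.6364, -2.4545).
‖u_3‖ = 3.8376, so e_3 = (-0.6396, 0.4264, -0.6396).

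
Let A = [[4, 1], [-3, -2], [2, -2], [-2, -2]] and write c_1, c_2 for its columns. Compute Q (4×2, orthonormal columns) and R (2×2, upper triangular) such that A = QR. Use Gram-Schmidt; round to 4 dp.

c_1 = (4, -3, 2, -2); ‖c_1‖ = 5.7446, so e_1 = (0.6963, -0.5222, 0.3482, -0.3482).
e_1·c_2 = 0.6963·1 + (-0.5222)·(-2) + 0.3482·(-2) + (-0.3482)·(-2) = 1.7408.
u_2 = c_2 − 1.7408·e_1 = (-0.2121, -1.0909, -2.6061, -1.3939).
‖u_2‖ = 3.1575, so e_2 = (-0.0672, -0.3455, -0.8254, -0.4415).

Q = [[0.6963, -0.0672], [-0.5222, -0.3455], [0.3482, -0.8254], [-0.3482, -0.4415]], R = [[5.7446, 1.7408], [0.0000, 3.1575]]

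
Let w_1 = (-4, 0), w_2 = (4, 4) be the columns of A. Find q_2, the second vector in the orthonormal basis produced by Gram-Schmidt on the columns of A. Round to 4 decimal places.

w_1 = (-4, 0); ‖w_1‖ = 4.0000, so q_1 = (-1.0000, 0.0000).
q_1·w_2 = (-1.0000)·4 + 0.0000·4 = -4.0000.
u_2 = w_2 + 4.0000·q_1 = (0.0000, 4.0000).
‖u_2‖ = 4.0000, so q_2 = (0.0000, 1.0000).

q_2 = (0.0000, 1.0000)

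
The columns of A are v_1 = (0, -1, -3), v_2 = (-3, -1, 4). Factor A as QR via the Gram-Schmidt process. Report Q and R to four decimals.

v_1 = (0, -1, -3); ‖v_1‖ = 3.1623, so q_1 = (0.0000, -0.3162, -0.9487).
q_1·v_2 = 0.0000·(-3) + (-0.3162)·(-1) + (-0.9487)·4 = -3.4785.
u_2 = v_2 + 3.4785·q_1 = (-3.0000, -2.1000, 0.7000).
‖u_2‖ = 3.7283, so q_2 = (-0.8047, -0.5633, 0.1878).

Q = [[0.0000, -0.8047], [-0.3162, -0.5633], [-0.9487, 0.1878]], R = [[3.1623, -3.4785], [0.0000, 3.7283]]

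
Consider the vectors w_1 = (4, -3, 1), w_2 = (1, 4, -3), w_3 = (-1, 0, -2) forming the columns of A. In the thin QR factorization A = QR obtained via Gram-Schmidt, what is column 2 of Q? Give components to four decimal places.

e_2 = (0.5827, 0.5911, -0.5578)

w_1 = (4, -3, 1); ‖w_1‖ = 5.0990, so e_1 = (0.7845, -0.5883, 0.1961).
e_1·w_2 = 0.7845·1 + (-0.5883)·4 + 0.1961·(-3) = -2.1573.
u_2 = w_2 + 2.1573·e_1 = (2.6923, 2.7308, -2.5769).
‖u_2‖ = 4.6202, so e_2 = (0.5827, 0.5911, -0.5578).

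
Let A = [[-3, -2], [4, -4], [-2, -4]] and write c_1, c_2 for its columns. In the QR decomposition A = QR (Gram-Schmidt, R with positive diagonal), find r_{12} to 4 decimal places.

r_{12} = -0.3714

c_1 = (-3, 4, -2); ‖c_1‖ = 5.3852, so q_1 = (-0.5571, 0.7428, -0.3714).
r_{12} = q_1·c_2 = -0.3714.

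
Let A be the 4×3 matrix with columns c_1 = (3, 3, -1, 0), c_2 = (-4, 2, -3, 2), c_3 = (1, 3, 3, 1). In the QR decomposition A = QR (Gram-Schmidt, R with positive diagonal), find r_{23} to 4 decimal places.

e_1 = c_1/‖c_1‖ = (3, 3, -1, 0)/4.3589 = (0.6882, 0.6882, -0.2294, 0.0000).
r_{12} = e_1·c_2 = -0.6882.
u_2 = c_2 + 0.6882·e_1 = (-3.5263, 2.4737, -3.1579, 2.0000).
‖u_2‖ = 5.7032, so e_2 = (-0.6183, 0.4337, -0.5537, 0.3507).
r_{23} = e_2·c_3 = -0.6275.

r_{23} = -0.6275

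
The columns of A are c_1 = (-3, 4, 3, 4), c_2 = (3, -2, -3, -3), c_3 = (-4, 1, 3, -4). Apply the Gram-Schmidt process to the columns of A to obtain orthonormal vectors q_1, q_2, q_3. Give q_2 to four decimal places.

q_1 = c_1/‖c_1‖ = (-3, 4, 3, 4)/7.0711 = (-0.4243, 0.5657, 0.4243, 0.5657).
r_{12} = q_1·c_2 = -5.3740.
u_2 = c_2 + 5.3740·q_1 = (0.7200, 1.0400, -0.7200, 0.0400).
‖u_2‖ = 1.4560, so q_2 = (0.4945, 0.7143, -0.4945, 0.0275).

q_2 = (0.4945, 0.7143, -0.4945, 0.0275)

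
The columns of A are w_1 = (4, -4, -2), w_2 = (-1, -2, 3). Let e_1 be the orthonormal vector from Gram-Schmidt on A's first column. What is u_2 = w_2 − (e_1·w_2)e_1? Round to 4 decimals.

w_1 = (4, -4, -2); ‖w_1‖ = 6.0000, so e_1 = (0.6667, -0.6667, -0.3333).
e_1·w_2 = 0.6667·(-1) + (-0.6667)·(-2) + (-0.3333)·3 = -0.3333.
u_2 = w_2 + 0.3333·e_1 = (-0.7778, -2.2222, 2.8889).

u_2 = (-0.7778, -2.2222, 2.8889)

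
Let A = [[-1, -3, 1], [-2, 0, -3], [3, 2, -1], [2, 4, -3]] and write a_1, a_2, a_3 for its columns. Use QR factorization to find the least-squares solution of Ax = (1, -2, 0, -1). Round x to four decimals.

a_1 = (-1, -2, 3, 2); ‖a_1‖ = 4.2426, so q_1 = (-0.2357, -0.4714, 0.7071, 0.4714).
q_1·a_2 = (-0.2357)·(-3) + (-0.4714)·0 + 0.7071·2 + 0.4714·4 = 4.0069.
u_2 = a_2 − 4.0069·q_1 = (-2.0556, 1.8889, -0.8333, 2.1111).
‖u_2‖ = 3.5978, so q_2 = (-0.5713, 0.5250, -0.2316, 0.5868).
q_1·a_3 = (-0.2357)·1 + (-0.4714)·(-3) + 0.7071·(-1) + 0.4714·(-3) = -0.9428; q_2·a_3 = (-0.5713)·1 + 0.5250·(-3) + (-0.2316)·(-1) + 0.5868·(-3) = -3.6750.
u_3 = a_3 + 0.9428·q_1 + 3.6750·q_2 = (-1.3219, -1.5150, -1.1845, -0.3991).
‖u_3‖ = 2.3675, so q_3 = (-0.5583, -0.6399, -0.5003, -0.1686).
Qᵀb = (0.2357, -2.2081, 0.8901).
Back-substitute: x_3 = 0.8901/2.3675 = 0.3760.
x_2 = (-2.2081 + 3.6750·0.3760)/3.5978 = -0.2297.
x_1 = (0.2357 − 4.0069·(-0.2297) + 0.9428·0.3760)/4.2426 = 0.3560.

x = (0.3560, -0.2297, 0.3760)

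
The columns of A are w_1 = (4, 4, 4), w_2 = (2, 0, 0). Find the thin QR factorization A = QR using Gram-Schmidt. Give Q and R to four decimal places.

Q = [[0.5774, 0.8165], [0.5774, -0.4082], [0.5774, -0.4082]], R = [[6.9282, 1.1547], [0.0000, 1.6330]]

w_1 = (4, 4, 4); ‖w_1‖ = 6.9282, so q_1 = (0.5774, 0.5774, 0.5774).
q_1·w_2 = 0.5774·2 + 0.5774·0 + 0.5774·0 = 1.1547.
u_2 = w_2 − 1.1547·q_1 = (1.3333, -0.6667, -0.6667).
‖u_2‖ = 1.6330, so q_2 = (0.8165, -0.4082, -0.4082).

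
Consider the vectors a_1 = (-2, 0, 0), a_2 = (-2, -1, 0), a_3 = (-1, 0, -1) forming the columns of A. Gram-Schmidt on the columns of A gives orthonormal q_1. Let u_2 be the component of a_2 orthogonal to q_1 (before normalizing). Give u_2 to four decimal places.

u_2 = (0.0000, -1.0000, 0.0000)

a_1 = (-2, 0, 0); ‖a_1‖ = 2.0000, so q_1 = (-1.0000, 0.0000, 0.0000).
q_1·a_2 = (-1.0000)·(-2) + 0.0000·(-1) + 0.0000·0 = 2.0000.
u_2 = a_2 − 2.0000·q_1 = (0.0000, -1.0000, 0.0000).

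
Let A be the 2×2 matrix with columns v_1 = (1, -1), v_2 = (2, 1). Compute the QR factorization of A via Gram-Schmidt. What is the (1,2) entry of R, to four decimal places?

q_1 = v_1/‖v_1‖ = (1, -1)/1.4142 = (0.7071, -0.7071).
r_{12} = q_1·v_2 = 0.7071.

r_{12} = 0.7071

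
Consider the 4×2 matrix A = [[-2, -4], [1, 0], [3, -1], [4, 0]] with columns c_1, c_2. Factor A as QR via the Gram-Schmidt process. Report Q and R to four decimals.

Q = [[-0.3651, -0.9119], [0.1826, -0.0415], [0.5477, -0.3731], [0.7303, -0.1658]], R = [[5.4772, 0.9129], [0.0000, 4.0208]]

e_1 = c_1/‖c_1‖ = (-2, 1, 3, 4)/5.4772 = (-0.3651, 0.1826, 0.5477, 0.7303).
r_{12} = e_1·c_2 = 0.9129.
u_2 = c_2 − 0.9129·e_1 = (-3.6667, -0.1667, -1.5000, -0.6667).
‖u_2‖ = 4.0208, so e_2 = (-0.9119, -0.0415, -0.3731, -0.1658).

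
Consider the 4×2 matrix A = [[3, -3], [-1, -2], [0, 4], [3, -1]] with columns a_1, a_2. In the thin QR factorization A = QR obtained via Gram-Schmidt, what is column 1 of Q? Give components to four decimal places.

e_1 = (0.6882, -0.2294, 0.0000, 0.6882)

a_1 = (3, -1, 0, 3); ‖a_1‖ = 4.3589, so e_1 = (0.6882, -0.2294, 0.0000, 0.6882).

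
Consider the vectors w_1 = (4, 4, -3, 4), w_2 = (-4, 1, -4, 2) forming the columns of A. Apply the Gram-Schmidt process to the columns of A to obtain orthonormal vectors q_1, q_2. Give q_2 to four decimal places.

q_2 = (-0.7615, 0.0732, -0.5975, 0.2402)

q_1 = w_1/‖w_1‖ = (4, 4, -3, 4)/7.5498 = (0.5298, 0.5298, -0.3974, 0.5298).
r_{12} = q_1·w_2 = 1.0596.
u_2 = w_2 − 1.0596·q_1 = (-4.5614, 0.4386, -3.5789, 1.4386).
‖u_2‖ = 5.9898, so q_2 = (-0.7615, 0.0732, -0.5975, 0.2402).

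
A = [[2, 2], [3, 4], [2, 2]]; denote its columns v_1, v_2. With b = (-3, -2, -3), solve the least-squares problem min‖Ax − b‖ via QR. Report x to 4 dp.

x = (-4.0000, 2.5000)

v_1 = (2, 3, 2); ‖v_1‖ = 4.1231, so q_1 = (0.4851, 0.7276, 0.4851).
q_1·v_2 = 0.4851·2 + 0.7276·4 + 0.4851·2 = 4.8507.
u_2 = v_2 − 4.8507·q_1 = (-0.3529, 0.4706, -0.3529).
‖u_2‖ = 0.6860, so q_2 = (-0.5145, 0.6860, -0.5145).
Qᵀb = (-4.3656, 1.7150).
Back-substitute: x_2 = 1.7150/0.6860 = 2.5000.
x_1 = (-4.3656 − 4.8507·2.5000)/4.1231 = -4.0000.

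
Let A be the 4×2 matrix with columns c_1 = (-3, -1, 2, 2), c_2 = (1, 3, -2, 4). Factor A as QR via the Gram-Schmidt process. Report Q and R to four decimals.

Q = [[-0.7071, 0.1222], [-0.2357, 0.5294], [0.4714, -0.3258], [0.4714, 0.7737]], R = [[4.2426, -0.4714], [0.0000, 5.4569]]

c_1 = (-3, -1, 2, 2); ‖c_1‖ = 4.2426, so e_1 = (-0.7071, -0.2357, 0.4714, 0.4714).
e_1·c_2 = (-0.7071)·1 + (-0.2357)·3 + 0.4714·(-2) + 0.4714·4 = -0.4714.
u_2 = c_2 + 0.4714·e_1 = (0.6667, 2.8889, -1.7778, 4.2222).
‖u_2‖ = 5.4569, so e_2 = (0.1222, 0.5294, -0.3258, 0.7737).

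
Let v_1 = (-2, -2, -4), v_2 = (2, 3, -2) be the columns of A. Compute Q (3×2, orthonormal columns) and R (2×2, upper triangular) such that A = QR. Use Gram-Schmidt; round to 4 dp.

Q = [[-0.4082, 0.4468], [-0.4082, 0.6906], [-0.8165, -0.5687]], R = [[4.8990, -0.4082], [0.0000, 4.1028]]

e_1 = v_1/‖v_1‖ = (-2, -2, -4)/4.8990 = (-0.4082, -0.4082, -0.8165).
r_{12} = e_1·v_2 = -0.4082.
u_2 = v_2 + 0.4082·e_1 = (1.8333, 2.8333, -2.3333).
‖u_2‖ = 4.1028, so e_2 = (0.4468, 0.6906, -0.5687).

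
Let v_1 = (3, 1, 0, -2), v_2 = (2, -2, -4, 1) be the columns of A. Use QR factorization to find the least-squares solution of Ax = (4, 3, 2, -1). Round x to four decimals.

v_1 = (3, 1, 0, -2); ‖v_1‖ = 3.7417, so q_1 = (0.8018, 0.2673, 0.0000, -0.5345).
q_1·v_2 = 0.8018·2 + 0.2673·(-2) + 0.0000·(-4) + (-0.5345)·1 = 0.5345.
u_2 = v_2 − 0.5345·q_1 = (1.5714, -2.1429, -4.0000, 1.2857).
‖u_2‖ = 4.9713, so q_2 = (0.3161, -0.4310, -0.8046, 0.2586).
Qᵀb = (4.5434, -1.8966).
Back-substitute: x_2 = -1.8966/4.9713 = -0.3815.
x_1 = (4.5434 − 0.5345·(-0.3815))/3.7417 = 1.2688.

x = (1.2688, -0.3815)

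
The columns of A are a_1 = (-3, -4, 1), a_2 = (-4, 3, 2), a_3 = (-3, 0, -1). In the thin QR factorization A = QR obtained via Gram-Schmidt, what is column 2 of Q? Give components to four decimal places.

a_1 = (-3, -4, 1); ‖a_1‖ = 5.0990, so q_1 = (-0.5883, -0.7845, 0.1961).
q_1·a_2 = (-0.5883)·(-4) + (-0.7845)·3 + 0.1961·2 = 0.3922.
u_2 = a_2 − 0.3922·q_1 = (-3.7692, 3.3077, 1.9231).
‖u_2‖ = 5.3709, so q_2 = (-0.7018, 0.6159, 0.3581).

q_2 = (-0.7018, 0.6159, 0.3581)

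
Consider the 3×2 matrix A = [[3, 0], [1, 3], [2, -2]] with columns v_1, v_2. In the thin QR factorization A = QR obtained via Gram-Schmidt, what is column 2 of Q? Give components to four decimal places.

q_2 = (0.0596, 0.8542, -0.5165)

v_1 = (3, 1, 2); ‖v_1‖ = 3.7417, so q_1 = (0.8018, 0.2673, 0.5345).
q_1·v_2 = 0.8018·0 + 0.2673·3 + 0.5345·(-2) = -0.2673.
u_2 = v_2 + 0.2673·q_1 = (0.2143, 3.0714, -1.8571).
‖u_2‖ = 3.5956, so q_2 = (0.0596, 0.8542, -0.5165).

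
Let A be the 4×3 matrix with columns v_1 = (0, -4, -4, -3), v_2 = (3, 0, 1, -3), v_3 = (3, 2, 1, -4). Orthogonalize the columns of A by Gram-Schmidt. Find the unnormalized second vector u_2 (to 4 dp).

u_2 = (3.0000, 0.4878, 1.4878, -2.6341)

e_1 = v_1/‖v_1‖ = (0, -4, -4, -3)/6.4031 = (0.0000, -0.6247, -0.6247, -0.4685).
r_{12} = e_1·v_2 = 0.7809.
u_2 = v_2 − 0.7809·e_1 = (3.0000, 0.4878, 1.4878, -2.6341).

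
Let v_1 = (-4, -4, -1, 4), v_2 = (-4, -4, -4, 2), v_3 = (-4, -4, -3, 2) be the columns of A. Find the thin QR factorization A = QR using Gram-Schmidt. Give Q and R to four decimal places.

v_1 = (-4, -4, -1, 4); ‖v_1‖ = 7.0000, so q_1 = (-0.5714, -0.5714, -0.1429, 0.5714).
q_1·v_2 = (-0.5714)·(-4) + (-0.5714)·(-4) + (-0.1429)·(-4) + 0.5714·2 = 6.2857.
u_2 = v_2 − 6.2857·q_1 = (-0.4082, -0.4082, -3.1020, -1.5918).
‖u_2‖ = 3.5341, so q_2 = (-0.1155, -0.1155, -0.8777, -0.4504).
q_1·v_3 = (-0.5714)·(-4) + (-0.5714)·(-4) + (-0.1429)·(-3) + 0.5714·2 = 6.1429; q_2·v_3 = (-0.1155)·(-4) + (-0.1155)·(-4) + (-0.8777)·(-3) + (-0.4504)·2 = 2.6563.
u_3 = v_3 − 6.1429·q_1 − 2.6563·q_2 = (-0.1830, -0.1830, 0.2092, -0.3137).
‖u_3‖ = 0.4573, so q_3 = (-0.4002, -0.4002, 0.4573, -0.6860).

Q = [[-0.5714, -0.1155, -0.4002], [-0.5714, -0.1155, -0.4002], [-0.1429, -0.8777, 0.4573], [0.5714, -0.4504, -0.6860]], R = [[7.0000, 6.2857, 6.1429], [0.0000, 3.5341, 2.6563], [0.0000, 0.0000, 0.4573]]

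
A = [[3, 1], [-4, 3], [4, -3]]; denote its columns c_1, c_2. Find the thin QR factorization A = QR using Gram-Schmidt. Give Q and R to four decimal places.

c_1 = (3, -4, 4); ‖c_1‖ = 6.4031, so e_1 = (0.4685, -0.6247, 0.6247).
e_1·c_2 = 0.4685·1 + (-0.6247)·3 + 0.6247·(-3) = -3.2796.
u_2 = c_2 + 3.2796·e_1 = (2.5366, 0.9512, -0.9512).
‖u_2‖ = 2.8712, so e_2 = (0.8835, 0.3313, -0.3313).

Q = [[0.4685, 0.8835], [-0.6247, 0.3313], [0.6247, -0.3313]], R = [[6.4031, -3.2796], [0.0000, 2.8712]]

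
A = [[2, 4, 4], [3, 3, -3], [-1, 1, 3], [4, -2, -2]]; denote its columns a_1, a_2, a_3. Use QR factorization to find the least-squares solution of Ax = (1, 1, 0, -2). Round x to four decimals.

q_1 = a_1/‖a_1‖ = (2, 3, -1, 4)/5.4772 = (0.3651, 0.5477, -0.1826, 0.7303).
r_{12} = q_1·a_2 = 1.4606.
u_2 = a_2 − 1.4606·q_1 = (3.4667, 2.2000, 1.2667, -3.0667).
‖u_2‖ = 5.2789, so q_2 = (0.6567, 0.4168, 0.2399, -0.5809).
r_{13} = q_1·a_3 = -2.1909; r_{23} = q_2·a_3 = 3.2583.
u_3 = a_3 + 2.1909·q_1 − 3.2583·q_2 = (2.6603, -3.1579, 1.8182, 1.4928).
‖u_3‖ = 4.7522, so q_3 = (0.5598, -0.6645, 0.3826, 0.3141).
Qᵀb = (-0.5477, 2.2353, -0.7330).
Back-substitute: x_3 = -0.7330/4.7522 = -0.1542.
x_2 = (2.2353 − 3.2583·(-0.1542))/5.2789 = 0.5186.
x_1 = (-0.5477 − 1.4606·0.5186 + 2.1909·(-0.1542))/5.4772 = -0.3000.

x = (-0.3000, 0.5186, -0.1542)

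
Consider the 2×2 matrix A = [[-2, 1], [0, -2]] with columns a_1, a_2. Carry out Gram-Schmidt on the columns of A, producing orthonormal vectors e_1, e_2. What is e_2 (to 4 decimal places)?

a_1 = (-2, 0); ‖a_1‖ = 2.0000, so e_1 = (-1.0000, 0.0000).
e_1·a_2 = (-1.0000)·1 + 0.0000·(-2) = -1.0000.
u_2 = a_2 + 1.0000·e_1 = (0.0000, -2.0000).
‖u_2‖ = 2.0000, so e_2 = (0.0000, -1.0000).

e_2 = (0.0000, -1.0000)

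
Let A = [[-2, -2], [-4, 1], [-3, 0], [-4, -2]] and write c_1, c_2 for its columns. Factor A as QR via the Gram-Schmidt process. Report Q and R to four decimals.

Q = [[-0.2981, -0.5974], [-0.5963, 0.6216], [-0.4472, 0.1937], [-0.5963, -0.4682]], R = [[6.7082, 1.1926], [0.0000, 2.7528]]

e_1 = c_1/‖c_1‖ = (-2, -4, -3, -4)/6.7082 = (-0.2981, -0.5963, -0.4472, -0.5963).
r_{12} = e_1·c_2 = 1.1926.
u_2 = c_2 − 1.1926·e_1 = (-1.6444, 1.7111, 0.5333, -1.2889).
‖u_2‖ = 2.7528, so e_2 = (-0.5974, 0.6216, 0.1937, -0.4682).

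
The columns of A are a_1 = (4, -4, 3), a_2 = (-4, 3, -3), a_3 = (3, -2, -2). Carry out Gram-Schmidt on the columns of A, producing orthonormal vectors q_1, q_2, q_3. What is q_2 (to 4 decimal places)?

q_1 = a_1/‖a_1‖ = (4, -4, 3)/6.4031 = (0.6247, -0.6247, 0.4685).
r_{12} = q_1·a_2 = -5.7784.
u_2 = a_2 + 5.7784·q_1 = (-0.3902, -0.6098, -0.2927).
‖u_2‖ = 0.7809, so q_2 = (-0.4998, -0.7809, -0.3748).

q_2 = (-0.4998, -0.7809, -0.3748)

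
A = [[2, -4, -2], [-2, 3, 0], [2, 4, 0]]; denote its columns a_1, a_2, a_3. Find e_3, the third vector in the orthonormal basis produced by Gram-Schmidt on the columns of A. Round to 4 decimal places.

a_1 = (2, -2, 2); ‖a_1‖ = 3.4641, so e_1 = (0.5774, -0.5774, 0.5774).
e_1·a_2 = 0.5774·(-4) + (-0.5774)·3 + 0.5774·4 = -1.7321.
u_2 = a_2 + 1.7321·e_1 = (-3.0000, 2.0000, 5.0000).
‖u_2‖ = 6.1644, so e_2 = (-0.4867, 0.3244, 0.8111).
e_1·a_3 = 0.5774·(-2) + (-0.5774)·0 + 0.5774·0 = -1.1547; e_2·a_3 = (-0.4867)·(-2) + 0.3244·0 + 0.8111·0 = 0.9733.
u_3 = a_3 + 1.1547·e_1 − 0.9733·e_2 = (-0.8596, -0.9825, -0.1228).
‖u_3‖ = 1.3112, so e_3 = (-0.6556, -0.7493, -0.0937).

e_3 = (-0.6556, -0.7493, -0.0937)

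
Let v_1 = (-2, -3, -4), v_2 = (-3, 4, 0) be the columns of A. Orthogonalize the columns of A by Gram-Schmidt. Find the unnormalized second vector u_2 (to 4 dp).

u_2 = (-3.4138, 3.3793, -0.8276)

e_1 = v_1/‖v_1‖ = (-2, -3, -4)/5.3852 = (-0.3714, -0.5571, -0.7428).
r_{12} = e_1·v_2 = -1.1142.
u_2 = v_2 + 1.1142·e_1 = (-3.4138, 3.3793, -0.8276).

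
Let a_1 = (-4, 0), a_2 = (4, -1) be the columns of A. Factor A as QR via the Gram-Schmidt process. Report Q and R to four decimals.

Q = [[-1.0000, 0.0000], [0.0000, -1.0000]], R = [[4.0000, -4.0000], [0.0000, 1.0000]]

e_1 = a_1/‖a_1‖ = (-4, 0)/4.0000 = (-1.0000, 0.0000).
r_{12} = e_1·a_2 = -4.0000.
u_2 = a_2 + 4.0000·e_1 = (0.0000, -1.0000).
‖u_2‖ = 1.0000, so e_2 = (0.0000, -1.0000).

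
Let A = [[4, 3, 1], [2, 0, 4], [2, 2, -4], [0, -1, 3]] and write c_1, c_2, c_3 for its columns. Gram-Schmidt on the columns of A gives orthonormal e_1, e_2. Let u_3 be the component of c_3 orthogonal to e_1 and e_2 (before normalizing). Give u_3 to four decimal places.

u_3 = (1.4000, -0.6000, -2.2000, -0.2000)

c_1 = (4, 2, 2, 0); ‖c_1‖ = 4.8990, so e_1 = (0.8165, 0.4082, 0.4082, 0.0000).
e_1·c_2 = 0.8165·3 + 0.4082·0 + 0.4082·2 + 0.0000·(-1) = 3.2660.
u_2 = c_2 − 3.2660·e_1 = (0.3333, -1.3333, 0.6667, -1.0000).
‖u_2‖ = 1.8257, so e_2 = (0.1826, -0.7303, 0.3651, -0.5477).
e_1·c_3 = 0.8165·1 + 0.4082·4 + 0.4082·(-4) + 0.0000·3 = 0.8165; e_2·c_3 = 0.1826·1 + (-0.7303)·4 + 0.3651·(-4) + (-0.5477)·3 = -5.8424.
u_3 = c_3 − 0.8165·e_1 + 5.8424·e_2 = (1.4000, -0.6000, -2.2000, -0.2000).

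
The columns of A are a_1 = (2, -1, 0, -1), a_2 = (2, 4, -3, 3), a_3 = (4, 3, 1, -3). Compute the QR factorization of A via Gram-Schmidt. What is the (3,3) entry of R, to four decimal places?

a_1 = (2, -1, 0, -1); ‖a_1‖ = 2.4495, so q_1 = (0.8165, -0.4082, 0.0000, -0.4082).
q_1·a_2 = 0.8165·2 + (-0.4082)·4 + 0.0000·(-3) + (-0.4082)·3 = -1.2247.
u_2 = a_2 + 1.2247·q_1 = (3.0000, 3.5000, -3.0000, 2.5000).
‖u_2‖ = 6.0415, so q_2 = (0.4966, 0.5793, -0.4966, 0.4138).
q_1·a_3 = 0.8165·4 + (-0.4082)·3 + 0.0000·1 + (-0.4082)·(-3) = 3.2660; q_2·a_3 = 0.4966·4 + 0.5793·3 + (-0.4966)·1 + 0.4138·(-3) = 1.9863.
u_3 = a_3 − 3.2660·q_1 − 1.9863·q_2 = (0.3470, 3.1826, 1.9863, -2.4886).
r_{33} = ‖u_3‖ = 4.5153.

r_{33} = 4.5153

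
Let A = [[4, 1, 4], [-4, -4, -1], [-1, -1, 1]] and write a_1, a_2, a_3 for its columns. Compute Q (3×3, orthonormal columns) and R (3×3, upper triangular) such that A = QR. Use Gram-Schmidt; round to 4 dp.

Q = [[0.6963, -0.7177, 0.0000], [-0.6963, -0.6755, -0.2425], [-0.1741, -0.1689, 0.9701]], R = [[5.7446, 3.6556, 3.3075], [0.0000, 2.1532, -2.3643], [0.0000, 0.0000, 1.2127]]

a_1 = (4, -4, -1); ‖a_1‖ = 5.7446, so q_1 = (0.6963, -0.6963, -0.1741).
q_1·a_2 = 0.6963·1 + (-0.6963)·(-4) + (-0.1741)·(-1) = 3.6556.
u_2 = a_2 − 3.6556·q_1 = (-1.5455, -1.4545, -0.3636).
‖u_2‖ = 2.1532, so q_2 = (-0.7177, -0.6755, -0.1689).
q_1·a_3 = 0.6963·4 + (-0.6963)·(-1) + (-0.1741)·1 = 3.3075; q_2·a_3 = (-0.7177)·4 + (-0.6755)·(-1) + (-0.1689)·1 = -2.3643.
u_3 = a_3 − 3.3075·q_1 + 2.3643·q_2 = (0.0000, -0.2941, 1.1765).
‖u_3‖ = 1.2127, so q_3 = (0.0000, -0.2425, 0.9701).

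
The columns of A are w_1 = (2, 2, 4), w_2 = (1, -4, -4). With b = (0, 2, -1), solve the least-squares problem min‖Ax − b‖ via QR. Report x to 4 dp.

w_1 = (2, 2, 4); ‖w_1‖ = 4.8990, so e_1 = (0.4082, 0.4082, 0.8165).
e_1·w_2 = 0.4082·1 + 0.4082·(-4) + 0.8165·(-4) = -4.4907.
u_2 = w_2 + 4.4907·e_1 = (2.8333, -2.1667, -0.3333).
‖u_2‖ = 3.5824, so e_2 = (0.7909, -0.6048, -0.0930).
Qᵀb = (0.0000, -1.1166).
Back-substitute: x_2 = -1.1166/3.5824 = -0.3117.
x_1 = (0.0000 + 4.4907·(-0.3117))/4.8990 = -0.2857.

x = (-0.2857, -0.3117)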